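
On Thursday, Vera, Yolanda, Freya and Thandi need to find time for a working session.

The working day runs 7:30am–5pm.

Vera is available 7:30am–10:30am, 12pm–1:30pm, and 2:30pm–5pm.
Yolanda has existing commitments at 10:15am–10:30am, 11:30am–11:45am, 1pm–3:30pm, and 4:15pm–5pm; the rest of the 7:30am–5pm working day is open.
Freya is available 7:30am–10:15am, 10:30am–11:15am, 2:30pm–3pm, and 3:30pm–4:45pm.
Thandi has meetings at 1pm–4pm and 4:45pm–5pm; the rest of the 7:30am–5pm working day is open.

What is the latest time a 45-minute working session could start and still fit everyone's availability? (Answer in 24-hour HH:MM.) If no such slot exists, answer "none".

09:30

Yolanda free within 07:30–17:00: 07:30–10:15, 10:30–11:30, 11:45–13:00, 15:30–16:15.
Thandi free within 07:30–17:00: 07:30–13:00, 16:00–16:45.
Vera ∩ Yolanda: 07:30–10:15, 12:00–13:00, 15:30–16:15.
Vera ∩ Yolanda ∩ Freya: 07:30–10:15, 15:30–16:15.
Vera ∩ Yolanda ∩ Freya ∩ Thandi: 07:30–10:15, 16:00–16:15.
Windows ≥ 45 min: 07:30–10:15.
Latest start in the last window 07:30–10:15 is 10:15 − 45 min = 09:30.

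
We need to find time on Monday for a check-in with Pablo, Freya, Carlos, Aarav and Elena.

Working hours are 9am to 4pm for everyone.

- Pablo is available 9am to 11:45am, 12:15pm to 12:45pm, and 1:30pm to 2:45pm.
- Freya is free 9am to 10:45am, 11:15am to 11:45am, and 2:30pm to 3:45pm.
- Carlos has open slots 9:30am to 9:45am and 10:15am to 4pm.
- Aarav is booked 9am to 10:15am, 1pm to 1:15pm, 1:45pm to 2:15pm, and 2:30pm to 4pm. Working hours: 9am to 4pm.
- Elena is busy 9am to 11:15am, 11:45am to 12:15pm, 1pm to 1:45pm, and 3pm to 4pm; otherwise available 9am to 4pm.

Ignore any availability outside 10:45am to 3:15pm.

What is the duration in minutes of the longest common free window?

Aarav free within 09:00–16:00: 10:15–13:00, 13:15–13:45, 14:15–14:30.
Elena free within 09:00–16:00: 11:15–11:45, 12:15–13:00, 13:45–15:00.
Pablo ∩ Freya: 09:00–10:45, 11:15–11:45, 14:30–14:45.
Pablo ∩ Freya ∩ Carlos: 09:30–09:45, 10:15–10:45, 11:15–11:45, 14:30–14:45.
Pablo ∩ Freya ∩ Carlos ∩ Aarav: 10:15–10:45, 11:15–11:45.
Pablo ∩ Freya ∩ Carlos ∩ Aarav ∩ Elena: 11:15–11:45.
Restricted to 10:45–15:15: 11:15–11:45.
Single common window of 30 minutes.

30 minutes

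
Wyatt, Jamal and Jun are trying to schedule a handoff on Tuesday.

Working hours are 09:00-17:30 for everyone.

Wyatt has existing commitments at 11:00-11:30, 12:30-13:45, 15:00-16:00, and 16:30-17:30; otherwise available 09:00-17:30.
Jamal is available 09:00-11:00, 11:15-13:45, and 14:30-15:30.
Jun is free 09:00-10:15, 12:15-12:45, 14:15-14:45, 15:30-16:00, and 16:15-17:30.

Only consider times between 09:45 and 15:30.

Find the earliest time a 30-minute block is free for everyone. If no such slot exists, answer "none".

09:45

Wyatt free within 09:00–17:30: 09:00–11:00, 11:30–12:30, 13:45–15:00, 16:00–16:30.
Wyatt ∩ Jamal: 09:00–11:00, 11:30–12:30, 14:30–15:00.
Wyatt ∩ Jamal ∩ Jun: 09:00–10:15, 12:15–12:30, 14:30–14:45.
Restricted to 09:45–15:30: 09:45–10:15, 12:15–12:30, 14:30–14:45.
Windows ≥ 30 min: 09:45–10:15.
Earliest such window starts at 09:45.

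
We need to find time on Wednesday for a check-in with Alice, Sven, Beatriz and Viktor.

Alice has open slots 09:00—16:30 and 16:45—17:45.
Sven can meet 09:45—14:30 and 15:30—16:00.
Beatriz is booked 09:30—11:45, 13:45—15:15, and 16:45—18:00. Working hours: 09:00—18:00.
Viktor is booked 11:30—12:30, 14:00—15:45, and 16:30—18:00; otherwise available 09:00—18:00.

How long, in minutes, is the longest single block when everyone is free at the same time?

Beatriz free within 09:00–18:00: 09:00–09:30, 11:45–13:45, 15:15–16:45.
Viktor free within 09:00–18:00: 09:00–11:30, 12:30–14:00, 15:45–16:30.
Alice ∩ Sven: 09:45–14:30, 15:30–16:00.
Alice ∩ Sven ∩ Beatriz: 11:45–13:45, 15:30–16:00.
Alice ∩ Sven ∩ Beatriz ∩ Viktor: 12:30–13:45, 15:45–16:00.
Common window lengths: 75, 15 min; longest is 75.

75 minutes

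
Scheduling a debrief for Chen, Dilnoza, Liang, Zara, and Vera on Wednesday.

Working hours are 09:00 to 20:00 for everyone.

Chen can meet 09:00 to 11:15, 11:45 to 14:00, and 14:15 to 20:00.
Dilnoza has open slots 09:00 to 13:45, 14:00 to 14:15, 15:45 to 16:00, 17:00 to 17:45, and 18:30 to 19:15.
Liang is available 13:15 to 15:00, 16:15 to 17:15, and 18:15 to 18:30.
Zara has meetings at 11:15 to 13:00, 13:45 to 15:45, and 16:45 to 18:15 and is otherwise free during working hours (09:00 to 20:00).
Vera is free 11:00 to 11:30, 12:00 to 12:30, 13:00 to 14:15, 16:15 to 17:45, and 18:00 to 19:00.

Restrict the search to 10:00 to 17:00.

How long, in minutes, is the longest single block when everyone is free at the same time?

Zara free within 09:00–20:00: 09:00–11:15, 13:00–13:45, 15:45–16:45, 18:15–20:00.
Chen ∩ Dilnoza: 09:00–11:15, 11:45–13:45, 15:45–16:00, 17:00–17:45, 18:30–19:15.
Chen ∩ Dilnoza ∩ Liang: 13:15–13:45, 17:00–17:15.
Chen ∩ Dilnoza ∩ Liang ∩ Zara: 13:15–13:45.
Chen ∩ Dilnoza ∩ Liang ∩ Zara ∩ Vera: 13:15–13:45.
Restricted to 10:00–17:00: 13:15–13:45.
Single common window of 30 minutes.

30 minutes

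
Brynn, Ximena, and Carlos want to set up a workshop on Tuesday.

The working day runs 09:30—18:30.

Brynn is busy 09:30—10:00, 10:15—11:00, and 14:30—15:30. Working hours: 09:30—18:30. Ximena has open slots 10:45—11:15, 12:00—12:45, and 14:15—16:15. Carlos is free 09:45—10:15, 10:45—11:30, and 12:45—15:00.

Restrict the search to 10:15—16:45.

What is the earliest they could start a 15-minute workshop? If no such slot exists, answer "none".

11:00

Brynn free within 09:30–18:30: 10:00–10:15, 11:00–14:30, 15:30–18:30.
Brynn ∩ Ximena: 11:00–11:15, 12:00–12:45, 14:15–14:30, 15:30–16:15.
Brynn ∩ Ximena ∩ Carlos: 11:00–11:15, 14:15–14:30.
Restricted to 10:15–16:45: 11:00–11:15, 14:15–14:30.
Windows ≥ 15 min: 11:00–11:15, 14:15–14:30.
Earliest such window starts at 11:00.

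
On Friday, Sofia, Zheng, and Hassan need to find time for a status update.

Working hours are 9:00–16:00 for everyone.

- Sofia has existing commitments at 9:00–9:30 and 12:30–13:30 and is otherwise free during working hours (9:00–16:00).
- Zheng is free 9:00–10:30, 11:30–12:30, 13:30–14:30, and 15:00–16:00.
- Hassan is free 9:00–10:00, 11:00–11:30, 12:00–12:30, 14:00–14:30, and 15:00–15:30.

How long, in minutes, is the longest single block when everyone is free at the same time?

30 minutes

Sofia free within 09:00–16:00: 09:30–12:30, 13:30–16:00.
Sofia ∩ Zheng: 09:30–10:30, 11:30–12:30, 13:30–14:30, 15:00–16:00.
Sofia ∩ Zheng ∩ Hassan: 09:30–10:00, 12:00–12:30, 14:00–14:30, 15:00–15:30.
Common window lengths: 30, 30, 30, 30 min; longest is 30.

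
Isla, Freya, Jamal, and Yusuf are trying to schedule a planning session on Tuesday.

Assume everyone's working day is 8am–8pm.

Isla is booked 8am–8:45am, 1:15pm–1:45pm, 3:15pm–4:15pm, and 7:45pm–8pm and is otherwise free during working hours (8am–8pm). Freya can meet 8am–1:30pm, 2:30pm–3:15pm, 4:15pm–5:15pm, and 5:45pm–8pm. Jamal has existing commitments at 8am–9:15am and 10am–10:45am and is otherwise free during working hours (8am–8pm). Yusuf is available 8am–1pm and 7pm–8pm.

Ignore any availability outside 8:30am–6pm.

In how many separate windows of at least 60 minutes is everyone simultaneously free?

1

Isla free within 08:00–20:00: 08:45–13:15, 13:45–15:15, 16:15–19:45.
Jamal free within 08:00–20:00: 09:15–10:00, 10:45–20:00.
Isla ∩ Freya: 08:45–13:15, 14:30–15:15, 16:15–17:15, 17:45–19:45.
Isla ∩ Freya ∩ Jamal: 09:15–10:00, 10:45–13:15, 14:30–15:15, 16:15–17:15, 17:45–19:45.
Isla ∩ Freya ∩ Jamal ∩ Yusuf: 09:15–10:00, 10:45–13:00, 19:00–19:45.
Restricted to 08:30–18:00: 09:15–10:00, 10:45–13:00.
Windows ≥ 60 min: 10:45–13:00.
That's 1 window.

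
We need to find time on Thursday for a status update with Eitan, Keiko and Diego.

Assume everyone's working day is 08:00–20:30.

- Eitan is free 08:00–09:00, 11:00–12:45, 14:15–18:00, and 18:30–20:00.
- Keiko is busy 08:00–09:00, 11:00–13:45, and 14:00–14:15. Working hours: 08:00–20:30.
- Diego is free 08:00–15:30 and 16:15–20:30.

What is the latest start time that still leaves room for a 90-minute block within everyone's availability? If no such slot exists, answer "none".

18:30

Keiko free within 08:00–20:30: 09:00–11:00, 13:45–14:00, 14:15–20:30.
Eitan ∩ Keiko: 14:15–18:00, 18:30–20:00.
Eitan ∩ Keiko ∩ Diego: 14:15–15:30, 16:15–18:00, 18:30–20:00.
Windows ≥ 90 min: 16:15–18:00, 18:30–20:00.
Latest start in the last window 18:30–20:00 is 20:00 − 90 min = 18:30.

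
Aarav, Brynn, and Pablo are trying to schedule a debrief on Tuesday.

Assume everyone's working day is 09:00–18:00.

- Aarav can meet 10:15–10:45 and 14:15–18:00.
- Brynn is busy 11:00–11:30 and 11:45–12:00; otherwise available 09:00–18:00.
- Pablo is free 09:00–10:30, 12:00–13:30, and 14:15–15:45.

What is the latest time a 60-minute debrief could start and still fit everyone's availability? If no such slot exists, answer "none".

14:45

Brynn free within 09:00–18:00: 09:00–11:00, 11:30–11:45, 12:00–18:00.
Aarav ∩ Brynn: 10:15–10:45, 14:15–18:00.
Aarav ∩ Brynn ∩ Pablo: 10:15–10:30, 14:15–15:45.
Windows ≥ 60 min: 14:15–15:45.
Latest start in the last window 14:15–15:45 is 15:45 − 60 min = 14:45.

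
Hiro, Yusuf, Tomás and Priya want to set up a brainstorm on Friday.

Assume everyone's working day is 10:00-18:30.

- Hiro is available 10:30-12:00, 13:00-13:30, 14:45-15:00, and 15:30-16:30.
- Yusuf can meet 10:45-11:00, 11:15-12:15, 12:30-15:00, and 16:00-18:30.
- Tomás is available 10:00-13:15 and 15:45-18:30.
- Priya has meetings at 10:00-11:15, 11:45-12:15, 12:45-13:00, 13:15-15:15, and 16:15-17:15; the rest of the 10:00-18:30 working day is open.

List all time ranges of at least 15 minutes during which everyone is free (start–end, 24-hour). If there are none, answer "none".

Priya free within 10:00–18:30: 11:15–11:45, 12:15–12:45, 13:00–13:15, 15:15–16:15, 17:15–18:30.
Hiro ∩ Yusuf: 10:45–11:00, 11:15–12:00, 13:00–13:30, 14:45–15:00, 16:00–16:30.
Hiro ∩ Yusuf ∩ Tomás: 10:45–11:00, 11:15–12:00, 13:00–13:15, 16:00–16:30.
Hiro ∩ Yusuf ∩ Tomás ∩ Priya: 11:15–11:45, 13:00–13:15, 16:00–16:15.
Windows ≥ 15 min: 11:15–11:45, 13:00–13:15, 16:00–16:15.

11:15–11:45, 13:00–13:15, 16:00–16:15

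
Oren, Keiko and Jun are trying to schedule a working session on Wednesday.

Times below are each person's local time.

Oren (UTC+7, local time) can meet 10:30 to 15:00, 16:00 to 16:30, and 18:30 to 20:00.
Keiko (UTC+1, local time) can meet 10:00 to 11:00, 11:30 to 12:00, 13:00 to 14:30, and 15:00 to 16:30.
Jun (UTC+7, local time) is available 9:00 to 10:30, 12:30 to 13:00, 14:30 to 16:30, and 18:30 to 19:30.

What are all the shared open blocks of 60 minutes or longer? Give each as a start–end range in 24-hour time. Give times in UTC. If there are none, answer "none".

Oren → UTC: 03:30–08:00, 09:00–09:30, 11:30–13:00.
Keiko → UTC: 09:00–10:00, 10:30–11:00, 12:00–13:30, 14:00–15:30.
Jun → UTC: 02:00–03:30, 05:30–06:00, 07:30–09:30, 11:30–12:30.
Oren ∩ Keiko: 09:00–09:30, 12:00–13:00.
Oren ∩ Keiko ∩ Jun: 09:00–09:30, 12:00–12:30.
Windows ≥ 60 min: (none).

none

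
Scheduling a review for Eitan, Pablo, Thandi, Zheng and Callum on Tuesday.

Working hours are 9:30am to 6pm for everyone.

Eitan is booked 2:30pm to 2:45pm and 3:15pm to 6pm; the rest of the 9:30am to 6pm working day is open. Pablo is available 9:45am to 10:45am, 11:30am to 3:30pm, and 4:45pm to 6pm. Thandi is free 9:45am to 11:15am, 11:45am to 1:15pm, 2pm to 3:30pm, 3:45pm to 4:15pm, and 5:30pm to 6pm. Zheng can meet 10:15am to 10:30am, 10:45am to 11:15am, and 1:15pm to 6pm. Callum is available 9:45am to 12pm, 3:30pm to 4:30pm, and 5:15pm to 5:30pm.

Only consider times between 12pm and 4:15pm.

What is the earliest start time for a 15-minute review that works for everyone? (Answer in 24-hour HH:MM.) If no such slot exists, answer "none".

none

Eitan free within 09:30–18:00: 09:30–14:30, 14:45–15:15.
Eitan ∩ Pablo: 09:45–10:45, 11:30–14:30, 14:45–15:15.
Eitan ∩ Pablo ∩ Thandi: 09:45–10:45, 11:45–13:15, 14:00–14:30, 14:45–15:15.
Eitan ∩ Pablo ∩ Thandi ∩ Zheng: 10:15–10:30, 14:00–14:30, 14:45–15:15.
Eitan ∩ Pablo ∩ Thandi ∩ Zheng ∩ Callum: 10:15–10:30.
Restricted to 12:00–16:15: (none).
Windows ≥ 15 min: (none).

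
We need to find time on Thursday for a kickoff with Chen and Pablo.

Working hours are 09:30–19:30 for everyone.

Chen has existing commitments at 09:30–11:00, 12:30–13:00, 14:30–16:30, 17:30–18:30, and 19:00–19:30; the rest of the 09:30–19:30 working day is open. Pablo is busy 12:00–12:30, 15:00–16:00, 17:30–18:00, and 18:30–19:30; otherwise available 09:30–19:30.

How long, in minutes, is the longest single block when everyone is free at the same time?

Chen free within 09:30–19:30: 11:00–12:30, 13:00–14:30, 16:30–17:30, 18:30–19:00.
Pablo free within 09:30–19:30: 09:30–12:00, 12:30–15:00, 16:00–17:30, 18:00–18:30.
Chen ∩ Pablo: 11:00–12:00, 13:00–14:30, 16:30–17:30.
Common window lengths: 60, 90, 60 min; longest is 90.

90 minutes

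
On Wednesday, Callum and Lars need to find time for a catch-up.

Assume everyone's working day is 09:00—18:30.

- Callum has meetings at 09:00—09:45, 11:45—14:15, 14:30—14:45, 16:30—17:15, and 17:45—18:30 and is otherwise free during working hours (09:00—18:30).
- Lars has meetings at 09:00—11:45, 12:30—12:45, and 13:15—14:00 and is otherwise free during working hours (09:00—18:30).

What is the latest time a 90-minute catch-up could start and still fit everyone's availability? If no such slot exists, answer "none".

Callum free within 09:00–18:30: 09:45–11:45, 14:15–14:30, 14:45–16:30, 17:15–17:45.
Lars free within 09:00–18:30: 11:45–12:30, 12:45–13:15, 14:00–18:30.
Callum ∩ Lars: 14:15–14:30, 14:45–16:30, 17:15–17:45.
Windows ≥ 90 min: 14:45–16:30.
Latest start in the last window 14:45–16:30 is 16:30 − 90 min = 15:00.

15:00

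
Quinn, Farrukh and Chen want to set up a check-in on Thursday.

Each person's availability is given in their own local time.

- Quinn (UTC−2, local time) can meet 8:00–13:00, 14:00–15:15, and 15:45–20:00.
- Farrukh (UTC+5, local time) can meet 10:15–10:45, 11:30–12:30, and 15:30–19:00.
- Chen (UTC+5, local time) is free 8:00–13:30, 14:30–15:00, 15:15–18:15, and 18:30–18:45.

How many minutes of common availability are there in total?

180 minutes

Quinn → UTC: 10:00–15:00, 16:00–17:15, 17:45–22:00.
Farrukh → UTC: 05:15–05:45, 06:30–07:30, 10:30–14:00.
Chen → UTC: 03:00–08:30, 09:30–10:00, 10:15–13:15, 13:30–13:45.
Quinn ∩ Farrukh: 10:30–14:00.
Quinn ∩ Farrukh ∩ Chen: 10:30–13:15, 13:30–13:45.
Total common minutes: 165 + 15 = 180.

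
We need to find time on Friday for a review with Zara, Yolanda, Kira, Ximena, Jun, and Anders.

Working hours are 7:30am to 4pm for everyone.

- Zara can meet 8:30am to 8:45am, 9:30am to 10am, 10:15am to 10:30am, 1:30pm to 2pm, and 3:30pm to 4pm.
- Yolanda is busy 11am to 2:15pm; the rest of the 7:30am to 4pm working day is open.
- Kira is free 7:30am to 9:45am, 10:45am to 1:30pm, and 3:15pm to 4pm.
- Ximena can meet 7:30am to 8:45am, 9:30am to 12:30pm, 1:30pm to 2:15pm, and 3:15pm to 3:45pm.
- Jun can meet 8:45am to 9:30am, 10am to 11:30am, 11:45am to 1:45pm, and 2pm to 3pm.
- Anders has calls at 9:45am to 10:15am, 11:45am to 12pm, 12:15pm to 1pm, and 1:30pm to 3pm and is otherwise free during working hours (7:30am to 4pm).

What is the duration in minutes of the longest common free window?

0 minutes

Yolanda free within 07:30–16:00: 07:30–11:00, 14:15–16:00.
Anders free within 07:30–16:00: 07:30–09:45, 10:15–11:45, 12:00–12:15, 13:00–13:30, 15:00–16:00.
Zara ∩ Yolanda: 08:30–08:45, 09:30–10:00, 10:15–10:30, 15:30–16:00.
Zara ∩ Yolanda ∩ Kira: 08:30–08:45, 09:30–09:45, 15:30–16:00.
Zara ∩ Yolanda ∩ Kira ∩ Ximena: 08:30–08:45, 09:30–09:45, 15:30–15:45.
Zara ∩ Yolanda ∩ Kira ∩ Ximena ∩ Jun: (none).
Zara ∩ Yolanda ∩ Kira ∩ Ximena ∩ Jun ∩ Anders: (none).
No common window.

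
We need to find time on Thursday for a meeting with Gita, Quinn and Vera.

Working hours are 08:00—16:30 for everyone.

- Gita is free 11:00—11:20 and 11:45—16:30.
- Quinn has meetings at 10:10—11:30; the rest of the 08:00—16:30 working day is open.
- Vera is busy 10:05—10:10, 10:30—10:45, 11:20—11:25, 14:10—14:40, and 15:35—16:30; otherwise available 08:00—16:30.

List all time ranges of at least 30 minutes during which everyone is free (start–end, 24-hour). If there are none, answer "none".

11:45–14:10, 14:40–15:35

Quinn free within 08:00–16:30: 08:00–10:10, 11:30–16:30.
Vera free within 08:00–16:30: 08:00–10:05, 10:10–10:30, 10:45–11:20, 11:25–14:10, 14:40–15:35.
Gita ∩ Quinn: 11:45–16:30.
Gita ∩ Quinn ∩ Vera: 11:45–14:10, 14:40–15:35.
Windows ≥ 30 min: 11:45–14:10, 14:40–15:35.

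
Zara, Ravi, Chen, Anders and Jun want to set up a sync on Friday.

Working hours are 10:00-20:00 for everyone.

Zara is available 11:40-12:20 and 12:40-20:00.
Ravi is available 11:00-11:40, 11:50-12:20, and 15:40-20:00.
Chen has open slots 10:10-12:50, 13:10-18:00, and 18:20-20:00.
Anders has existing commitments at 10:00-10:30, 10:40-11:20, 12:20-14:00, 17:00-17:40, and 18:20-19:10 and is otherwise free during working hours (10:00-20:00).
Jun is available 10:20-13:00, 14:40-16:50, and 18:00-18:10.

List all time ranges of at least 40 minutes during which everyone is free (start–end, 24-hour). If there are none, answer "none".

Anders free within 10:00–20:00: 10:30–10:40, 11:20–12:20, 14:00–17:00, 17:40–18:20, 19:10–20:00.
Zara ∩ Ravi: 11:50–12:20, 15:40–20:00.
Zara ∩ Ravi ∩ Chen: 11:50–12:20, 15:40–18:00, 18:20–20:00.
Zara ∩ Ravi ∩ Chen ∩ Anders: 11:50–12:20, 15:40–17:00, 17:40–18:00, 19:10–20:00.
Zara ∩ Ravi ∩ Chen ∩ Anders ∩ Jun: 11:50–12:20, 15:40–16:50.
Windows ≥ 40 min: 15:40–16:50.

15:40–16:50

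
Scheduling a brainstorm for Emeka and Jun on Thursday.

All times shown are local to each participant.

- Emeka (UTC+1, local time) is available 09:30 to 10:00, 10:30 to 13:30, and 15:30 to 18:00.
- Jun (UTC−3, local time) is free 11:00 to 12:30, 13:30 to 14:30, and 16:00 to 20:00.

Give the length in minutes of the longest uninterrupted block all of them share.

Emeka → UTC: 08:30–09:00, 09:30–12:30, 14:30–17:00.
Jun → UTC: 14:00–15:30, 16:30–17:30, 19:00–23:00.
Emeka ∩ Jun: 14:30–15:30, 16:30–17:00.
Common window lengths: 60, 30 min; longest is 60.

60 minutes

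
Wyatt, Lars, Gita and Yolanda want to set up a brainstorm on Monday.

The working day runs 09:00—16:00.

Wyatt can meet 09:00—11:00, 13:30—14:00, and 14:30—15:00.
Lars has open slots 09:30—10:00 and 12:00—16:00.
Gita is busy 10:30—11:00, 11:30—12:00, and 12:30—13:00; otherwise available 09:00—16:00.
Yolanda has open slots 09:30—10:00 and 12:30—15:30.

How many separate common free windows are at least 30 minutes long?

3

Gita free within 09:00–16:00: 09:00–10:30, 11:00–11:30, 12:00–12:30, 13:00–16:00.
Wyatt ∩ Lars: 09:30–10:00, 13:30–14:00, 14:30–15:00.
Wyatt ∩ Lars ∩ Gita: 09:30–10:00, 13:30–14:00, 14:30–15:00.
Wyatt ∩ Lars ∩ Gita ∩ Yolanda: 09:30–10:00, 13:30–14:00, 14:30–15:00.
Windows ≥ 30 min: 09:30–10:00, 13:30–14:00, 14:30–15:00.
That's 3 windows.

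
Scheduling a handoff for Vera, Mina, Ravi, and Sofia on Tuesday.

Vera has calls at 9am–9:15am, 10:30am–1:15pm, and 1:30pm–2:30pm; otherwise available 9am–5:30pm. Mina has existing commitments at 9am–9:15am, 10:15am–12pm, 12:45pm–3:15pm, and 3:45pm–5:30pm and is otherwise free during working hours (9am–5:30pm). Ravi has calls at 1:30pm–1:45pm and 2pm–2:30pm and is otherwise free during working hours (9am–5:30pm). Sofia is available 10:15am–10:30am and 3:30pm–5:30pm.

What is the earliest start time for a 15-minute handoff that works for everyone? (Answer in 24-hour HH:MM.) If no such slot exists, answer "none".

15:30

Vera free within 09:00–17:30: 09:15–10:30, 13:15–13:30, 14:30–17:30.
Mina free within 09:00–17:30: 09:15–10:15, 12:00–12:45, 15:15–15:45.
Ravi free within 09:00–17:30: 09:00–13:30, 13:45–14:00, 14:30–17:30.
Vera ∩ Mina: 09:15–10:15, 15:15–15:45.
Vera ∩ Mina ∩ Ravi: 09:15–10:15, 15:15–15:45.
Vera ∩ Mina ∩ Ravi ∩ Sofia: 15:30–15:45.
Windows ≥ 15 min: 15:30–15:45.
Earliest such window starts at 15:30.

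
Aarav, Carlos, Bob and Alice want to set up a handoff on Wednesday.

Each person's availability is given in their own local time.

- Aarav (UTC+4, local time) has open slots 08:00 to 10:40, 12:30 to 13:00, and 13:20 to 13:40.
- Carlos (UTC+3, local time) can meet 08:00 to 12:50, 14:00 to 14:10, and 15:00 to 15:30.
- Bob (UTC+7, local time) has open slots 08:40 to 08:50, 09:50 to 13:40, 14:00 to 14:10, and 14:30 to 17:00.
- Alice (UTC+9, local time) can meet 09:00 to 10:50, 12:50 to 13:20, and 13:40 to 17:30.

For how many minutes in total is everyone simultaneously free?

Aarav → UTC: 04:00–06:40, 08:30–09:00, 09:20–09:40.
Carlos → UTC: 05:00–09:50, 11:00–11:10, 12:00–12:30.
Bob → UTC: 01:40–01:50, 02:50–06:40, 07:00–07:10, 07:30–10:00.
Alice → UTC: 00:00–01:50, 03:50–04:20, 04:40–08:30.
Aarav ∩ Carlos: 05:00–06:40, 08:30–09:00, 09:20–09:40.
Aarav ∩ Carlos ∩ Bob: 05:00–06:40, 08:30–09:00, 09:20–09:40.
Aarav ∩ Carlos ∩ Bob ∩ Alice: 05:00–06:40.
Total common minutes: 100.

100 minutes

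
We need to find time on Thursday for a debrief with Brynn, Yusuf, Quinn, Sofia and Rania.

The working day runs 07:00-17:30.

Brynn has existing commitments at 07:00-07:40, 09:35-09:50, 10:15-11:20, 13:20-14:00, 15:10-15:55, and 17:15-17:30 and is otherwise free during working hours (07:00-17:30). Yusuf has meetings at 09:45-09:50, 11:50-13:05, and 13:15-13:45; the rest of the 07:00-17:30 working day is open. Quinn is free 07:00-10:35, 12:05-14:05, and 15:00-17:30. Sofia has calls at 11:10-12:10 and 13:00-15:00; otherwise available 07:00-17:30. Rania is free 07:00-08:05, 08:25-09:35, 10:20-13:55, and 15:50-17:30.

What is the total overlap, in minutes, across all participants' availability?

175 minutes

Brynn free within 07:00–17:30: 07:40–09:35, 09:50–10:15, 11:20–13:20, 14:00–15:10, 15:55–17:15.
Yusuf free within 07:00–17:30: 07:00–09:45, 09:50–11:50, 13:05–13:15, 13:45–17:30.
Sofia free within 07:00–17:30: 07:00–11:10, 12:10–13:00, 15:00–17:30.
Brynn ∩ Yusuf: 07:40–09:35, 09:50–10:15, 11:20–11:50, 13:05–13:15, 14:00–15:10, 15:55–17:15.
Brynn ∩ Yusuf ∩ Quinn: 07:40–09:35, 09:50–10:15, 13:05–13:15, 14:00–14:05, 15:00–15:10, 15:55–17:15.
Brynn ∩ Yusuf ∩ Quinn ∩ Sofia: 07:40–09:35, 09:50–10:15, 15:00–15:10, 15:55–17:15.
Brynn ∩ Yusuf ∩ Quinn ∩ Sofia ∩ Rania: 07:40–08:05, 08:25–09:35, 15:55–17:15.
Total common minutes: 25 + 70 + 80 = 175.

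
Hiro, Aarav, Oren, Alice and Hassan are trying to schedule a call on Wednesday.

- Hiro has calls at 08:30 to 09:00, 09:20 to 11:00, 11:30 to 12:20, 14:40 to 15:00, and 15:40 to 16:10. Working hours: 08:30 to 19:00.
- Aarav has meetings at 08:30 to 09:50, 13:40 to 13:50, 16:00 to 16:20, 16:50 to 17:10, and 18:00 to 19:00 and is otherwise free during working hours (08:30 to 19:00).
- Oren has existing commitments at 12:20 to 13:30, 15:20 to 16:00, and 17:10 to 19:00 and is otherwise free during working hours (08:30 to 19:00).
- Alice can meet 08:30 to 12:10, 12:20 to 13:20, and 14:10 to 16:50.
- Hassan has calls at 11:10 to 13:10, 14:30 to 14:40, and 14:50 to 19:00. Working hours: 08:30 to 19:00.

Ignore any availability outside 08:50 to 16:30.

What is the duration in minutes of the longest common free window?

Hiro free within 08:30–19:00: 09:00–09:20, 11:00–11:30, 12:20–14:40, 15:00–15:40, 16:10–19:00.
Aarav free within 08:30–19:00: 09:50–13:40, 13:50–16:00, 16:20–16:50, 17:10–18:00.
Oren free within 08:30–19:00: 08:30–12:20, 13:30–15:20, 16:00–17:10.
Hassan free within 08:30–19:00: 08:30–11:10, 13:10–14:30, 14:40–14:50.
Hiro ∩ Aarav: 11:00–11:30, 12:20–13:40, 13:50–14:40, 15:00–15:40, 16:20–16:50, 17:10–18:00.
Hiro ∩ Aarav ∩ Oren: 11:00–11:30, 13:30–13:40, 13:50–14:40, 15:00–15:20, 16:20–16:50.
Hiro ∩ Aarav ∩ Oren ∩ Alice: 11:00–11:30, 14:10–14:40, 15:00–15:20, 16:20–16:50.
Hiro ∩ Aarav ∩ Oren ∩ Alice ∩ Hassan: 11:00–11:10, 14:10–14:30.
Restricted to 08:50–16:30: 11:00–11:10, 14:10–14:30.
Common window lengths: 10, 20 min; longest is 20.

20 minutes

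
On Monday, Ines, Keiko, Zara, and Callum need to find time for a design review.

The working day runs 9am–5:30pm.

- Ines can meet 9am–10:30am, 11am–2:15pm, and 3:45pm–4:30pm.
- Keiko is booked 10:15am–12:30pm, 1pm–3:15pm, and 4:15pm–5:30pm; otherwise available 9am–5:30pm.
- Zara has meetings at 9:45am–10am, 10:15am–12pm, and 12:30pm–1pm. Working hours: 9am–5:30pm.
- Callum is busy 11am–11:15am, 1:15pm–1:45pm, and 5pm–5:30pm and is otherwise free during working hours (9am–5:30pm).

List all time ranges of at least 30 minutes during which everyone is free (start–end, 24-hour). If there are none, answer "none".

09:00–09:45, 15:45–16:15

Keiko free within 09:00–17:30: 09:00–10:15, 12:30–13:00, 15:15–16:15.
Zara free within 09:00–17:30: 09:00–09:45, 10:00–10:15, 12:00–12:30, 13:00–17:30.
Callum free within 09:00–17:30: 09:00–11:00, 11:15–13:15, 13:45–17:00.
Ines ∩ Keiko: 09:00–10:15, 12:30–13:00, 15:45–16:15.
Ines ∩ Keiko ∩ Zara: 09:00–09:45, 10:00–10:15, 15:45–16:15.
Ines ∩ Keiko ∩ Zara ∩ Callum: 09:00–09:45, 10:00–10:15, 15:45–16:15.
Windows ≥ 30 min: 09:00–09:45, 15:45–16:15.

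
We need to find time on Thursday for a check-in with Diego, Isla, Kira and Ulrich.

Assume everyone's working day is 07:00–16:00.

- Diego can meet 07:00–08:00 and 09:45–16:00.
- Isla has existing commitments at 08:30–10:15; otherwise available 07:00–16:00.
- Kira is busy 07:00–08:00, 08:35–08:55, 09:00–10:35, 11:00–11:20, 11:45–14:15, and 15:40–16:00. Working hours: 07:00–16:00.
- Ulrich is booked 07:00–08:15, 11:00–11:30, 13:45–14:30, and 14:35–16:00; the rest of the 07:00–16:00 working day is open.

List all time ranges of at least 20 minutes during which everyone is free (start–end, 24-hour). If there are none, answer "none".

10:35–11:00

Isla free within 07:00–16:00: 07:00–08:30, 10:15–16:00.
Kira free within 07:00–16:00: 08:00–08:35, 08:55–09:00, 10:35–11:00, 11:20–11:45, 14:15–15:40.
Ulrich free within 07:00–16:00: 08:15–11:00, 11:30–13:45, 14:30–14:35.
Diego ∩ Isla: 07:00–08:00, 10:15–16:00.
Diego ∩ Isla ∩ Kira: 10:35–11:00, 11:20–11:45, 14:15–15:40.
Diego ∩ Isla ∩ Kira ∩ Ulrich: 10:35–11:00, 11:30–11:45, 14:30–14:35.
Windows ≥ 20 min: 10:35–11:00.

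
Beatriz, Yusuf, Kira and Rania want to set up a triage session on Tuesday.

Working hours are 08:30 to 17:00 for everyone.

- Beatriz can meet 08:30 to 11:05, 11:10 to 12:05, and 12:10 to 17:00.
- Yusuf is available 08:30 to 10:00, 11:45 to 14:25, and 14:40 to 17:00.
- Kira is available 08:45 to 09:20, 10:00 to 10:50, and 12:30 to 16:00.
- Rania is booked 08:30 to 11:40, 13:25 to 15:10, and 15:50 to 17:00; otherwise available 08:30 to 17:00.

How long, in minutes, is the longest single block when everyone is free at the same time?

Rania free within 08:30–17:00: 11:40–13:25, 15:10–15:50.
Beatriz ∩ Yusuf: 08:30–10:00, 11:45–12:05, 12:10–14:25, 14:40–17:00.
Beatriz ∩ Yusuf ∩ Kira: 08:45–09:20, 12:30–14:25, 14:40–16:00.
Beatriz ∩ Yusuf ∩ Kira ∩ Rania: 12:30–13:25, 15:10–15:50.
Common window lengths: 55, 40 min; longest is 55.

55 minutes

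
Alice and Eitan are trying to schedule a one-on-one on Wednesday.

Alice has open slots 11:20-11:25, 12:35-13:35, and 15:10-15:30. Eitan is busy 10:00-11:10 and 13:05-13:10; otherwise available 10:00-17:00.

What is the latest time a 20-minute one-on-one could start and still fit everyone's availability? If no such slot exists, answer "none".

Eitan free within 10:00–17:00: 11:10–13:05, 13:10–17:00.
Alice ∩ Eitan: 11:20–11:25, 12:35–13:05, 13:10–13:35, 15:10–15:30.
Windows ≥ 20 min: 12:35–13:05, 13:10–13:35, 15:10–15:30.
Latest start in the last window 15:10–15:30 is 15:30 − 20 min = 15:10.

15:10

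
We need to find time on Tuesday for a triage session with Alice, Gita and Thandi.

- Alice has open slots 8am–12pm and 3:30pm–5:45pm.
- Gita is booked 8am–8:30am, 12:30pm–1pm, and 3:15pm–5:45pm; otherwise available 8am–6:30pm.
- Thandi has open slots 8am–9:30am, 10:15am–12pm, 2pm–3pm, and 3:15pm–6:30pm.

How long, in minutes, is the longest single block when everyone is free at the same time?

105 minutes

Gita free within 08:00–18:30: 08:30–12:30, 13:00–15:15, 17:45–18:30.
Alice ∩ Gita: 08:30–12:00.
Alice ∩ Gita ∩ Thandi: 08:30–09:30, 10:15–12:00.
Common window lengths: 60, 105 min; longest is 105.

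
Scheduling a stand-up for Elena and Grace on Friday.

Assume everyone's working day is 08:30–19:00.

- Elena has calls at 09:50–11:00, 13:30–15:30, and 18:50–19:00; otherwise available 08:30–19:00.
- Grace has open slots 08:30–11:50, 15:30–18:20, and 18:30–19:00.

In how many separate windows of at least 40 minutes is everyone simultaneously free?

Elena free within 08:30–19:00: 08:30–09:50, 11:00–13:30, 15:30–18:50.
Elena ∩ Grace: 08:30–09:50, 11:00–11:50, 15:30–18:20, 18:30–18:50.
Windows ≥ 40 min: 08:30–09:50, 11:00–11:50, 15:30–18:20.
That's 3 windows.

3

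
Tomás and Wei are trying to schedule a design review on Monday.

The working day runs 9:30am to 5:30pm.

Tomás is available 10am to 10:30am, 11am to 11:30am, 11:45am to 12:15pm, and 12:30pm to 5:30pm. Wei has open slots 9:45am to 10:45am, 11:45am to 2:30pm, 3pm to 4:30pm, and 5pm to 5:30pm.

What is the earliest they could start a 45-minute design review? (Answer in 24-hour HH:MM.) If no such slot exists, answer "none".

12:30

Tomás ∩ Wei: 10:00–10:30, 11:45–12:15, 12:30–14:30, 15:00–16:30, 17:00–17:30.
Windows ≥ 45 min: 12:30–14:30, 15:00–16:30.
Earliest such window starts at 12:30.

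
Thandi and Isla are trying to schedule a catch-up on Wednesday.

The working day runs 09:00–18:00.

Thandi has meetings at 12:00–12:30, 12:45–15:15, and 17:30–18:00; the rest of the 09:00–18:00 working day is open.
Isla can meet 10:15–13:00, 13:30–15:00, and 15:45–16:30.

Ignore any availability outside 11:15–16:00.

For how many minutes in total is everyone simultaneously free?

Thandi free within 09:00–18:00: 09:00–12:00, 12:30–12:45, 15:15–17:30.
Thandi ∩ Isla: 10:15–12:00, 12:30–12:45, 15:45–16:30.
Restricted to 11:15–16:00: 11:15–12:00, 12:30–12:45, 15:45–16:00.
Total common minutes: 45 + 15 + 15 = 75.

75 minutes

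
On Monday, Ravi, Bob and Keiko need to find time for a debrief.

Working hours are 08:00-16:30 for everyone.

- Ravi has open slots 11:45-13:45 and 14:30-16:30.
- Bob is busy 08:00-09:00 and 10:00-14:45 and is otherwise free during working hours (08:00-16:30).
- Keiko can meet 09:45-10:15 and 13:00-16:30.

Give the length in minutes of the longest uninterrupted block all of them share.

Bob free within 08:00–16:30: 09:00–10:00, 14:45–16:30.
Ravi ∩ Bob: 14:45–16:30.
Ravi ∩ Bob ∩ Keiko: 14:45–16:30.
Single common window of 105 minutes.

105 minutes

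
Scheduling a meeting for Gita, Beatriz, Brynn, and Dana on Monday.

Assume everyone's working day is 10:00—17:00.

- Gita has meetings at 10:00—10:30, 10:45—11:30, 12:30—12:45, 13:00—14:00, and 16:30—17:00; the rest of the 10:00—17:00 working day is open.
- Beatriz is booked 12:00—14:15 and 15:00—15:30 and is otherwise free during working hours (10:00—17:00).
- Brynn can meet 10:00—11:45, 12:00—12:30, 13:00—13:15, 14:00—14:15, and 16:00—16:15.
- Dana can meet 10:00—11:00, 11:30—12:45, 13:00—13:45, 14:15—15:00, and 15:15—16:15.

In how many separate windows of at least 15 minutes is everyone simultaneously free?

Gita free within 10:00–17:00: 10:30–10:45, 11:30–12:30, 12:45–13:00, 14:00–16:30.
Beatriz free within 10:00–17:00: 10:00–12:00, 14:15–15:00, 15:30–17:00.
Gita ∩ Beatriz: 10:30–10:45, 11:30–12:00, 14:15–15:00, 15:30–16:30.
Gita ∩ Beatriz ∩ Brynn: 10:30–10:45, 11:30–11:45, 16:00–16:15.
Gita ∩ Beatriz ∩ Brynn ∩ Dana: 10:30–10:45, 11:30–11:45, 16:00–16:15.
Windows ≥ 15 min: 10:30–10:45, 11:30–11:45, 16:00–16:15.
That's 3 windows.

3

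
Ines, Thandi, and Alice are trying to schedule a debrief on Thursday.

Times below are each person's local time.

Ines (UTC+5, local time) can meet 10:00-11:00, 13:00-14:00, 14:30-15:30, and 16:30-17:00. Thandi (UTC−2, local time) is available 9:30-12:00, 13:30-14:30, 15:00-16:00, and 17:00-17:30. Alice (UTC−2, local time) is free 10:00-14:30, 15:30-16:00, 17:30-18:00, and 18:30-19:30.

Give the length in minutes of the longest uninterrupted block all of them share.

0 minutes

Ines → UTC: 05:00–06:00, 08:00–09:00, 09:30–10:30, 11:30–12:00.
Thandi → UTC: 11:30–14:00, 15:30–16:30, 17:00–18:00, 19:00–19:30.
Alice → UTC: 12:00–16:30, 17:30–18:00, 19:30–20:00, 20:30–21:30.
Ines ∩ Thandi: 11:30–12:00.
Ines ∩ Thandi ∩ Alice: (none).
No common window.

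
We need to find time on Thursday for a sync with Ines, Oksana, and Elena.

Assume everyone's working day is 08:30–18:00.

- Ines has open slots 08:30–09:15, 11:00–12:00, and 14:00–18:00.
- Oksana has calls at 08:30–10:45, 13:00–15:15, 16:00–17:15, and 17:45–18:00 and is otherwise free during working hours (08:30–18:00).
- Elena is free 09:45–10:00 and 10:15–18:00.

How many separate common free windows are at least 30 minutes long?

Oksana free within 08:30–18:00: 10:45–13:00, 15:15–16:00, 17:15–17:45.
Ines ∩ Oksana: 11:00–12:00, 15:15–16:00, 17:15–17:45.
Ines ∩ Oksana ∩ Elena: 11:00–12:00, 15:15–16:00, 17:15–17:45.
Windows ≥ 30 min: 11:00–12:00, 15:15–16:00, 17:15–17:45.
That's 3 windows.

3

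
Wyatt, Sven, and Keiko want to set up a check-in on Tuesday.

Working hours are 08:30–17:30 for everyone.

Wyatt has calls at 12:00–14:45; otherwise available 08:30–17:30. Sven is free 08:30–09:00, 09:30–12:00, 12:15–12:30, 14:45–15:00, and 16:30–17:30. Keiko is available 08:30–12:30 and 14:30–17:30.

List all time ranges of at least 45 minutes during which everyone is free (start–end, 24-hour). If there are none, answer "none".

09:30–12:00, 16:30–17:30

Wyatt free within 08:30–17:30: 08:30–12:00, 14:45–17:30.
Wyatt ∩ Sven: 08:30–09:00, 09:30–12:00, 14:45–15:00, 16:30–17:30.
Wyatt ∩ Sven ∩ Keiko: 08:30–09:00, 09:30–12:00, 14:45–15:00, 16:30–17:30.
Windows ≥ 45 min: 09:30–12:00, 16:30–17:30.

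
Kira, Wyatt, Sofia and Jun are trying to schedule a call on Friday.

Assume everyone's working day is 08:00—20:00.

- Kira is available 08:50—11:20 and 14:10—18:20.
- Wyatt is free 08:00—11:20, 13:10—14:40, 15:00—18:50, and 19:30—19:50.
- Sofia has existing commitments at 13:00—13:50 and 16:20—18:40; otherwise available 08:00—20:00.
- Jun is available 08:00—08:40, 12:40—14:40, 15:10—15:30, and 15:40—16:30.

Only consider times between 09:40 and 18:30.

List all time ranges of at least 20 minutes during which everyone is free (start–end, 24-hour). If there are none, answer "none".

14:10–14:40, 15:10–15:30, 15:40–16:20

Sofia free within 08:00–20:00: 08:00–13:00, 13:50–16:20, 18:40–20:00.
Kira ∩ Wyatt: 08:50–11:20, 14:10–14:40, 15:00–18:20.
Kira ∩ Wyatt ∩ Sofia: 08:50–11:20, 14:10–14:40, 15:00–16:20.
Kira ∩ Wyatt ∩ Sofia ∩ Jun: 14:10–14:40, 15:10–15:30, 15:40–16:20.
Restricted to 09:40–18:30: 14:10–14:40, 15:10–15:30, 15:40–16:20.
Windows ≥ 20 min: 14:10–14:40, 15:10–15:30, 15:40–16:20.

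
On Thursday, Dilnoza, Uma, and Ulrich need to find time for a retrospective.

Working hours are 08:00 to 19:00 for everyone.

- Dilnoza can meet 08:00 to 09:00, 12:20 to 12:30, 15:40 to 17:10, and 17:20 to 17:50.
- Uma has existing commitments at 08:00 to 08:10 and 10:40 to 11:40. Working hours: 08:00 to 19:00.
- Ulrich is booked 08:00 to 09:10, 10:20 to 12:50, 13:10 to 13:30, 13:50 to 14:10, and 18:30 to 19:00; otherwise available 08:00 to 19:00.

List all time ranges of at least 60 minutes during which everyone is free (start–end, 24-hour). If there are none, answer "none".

Uma free within 08:00–19:00: 08:10–10:40, 11:40–19:00.
Ulrich free within 08:00–19:00: 09:10–10:20, 12:50–13:10, 13:30–13:50, 14:10–18:30.
Dilnoza ∩ Uma: 08:10–09:00, 12:20–12:30, 15:40–17:10, 17:20–17:50.
Dilnoza ∩ Uma ∩ Ulrich: 15:40–17:10, 17:20–17:50.
Windows ≥ 60 min: 15:40–17:10.

15:40–17:10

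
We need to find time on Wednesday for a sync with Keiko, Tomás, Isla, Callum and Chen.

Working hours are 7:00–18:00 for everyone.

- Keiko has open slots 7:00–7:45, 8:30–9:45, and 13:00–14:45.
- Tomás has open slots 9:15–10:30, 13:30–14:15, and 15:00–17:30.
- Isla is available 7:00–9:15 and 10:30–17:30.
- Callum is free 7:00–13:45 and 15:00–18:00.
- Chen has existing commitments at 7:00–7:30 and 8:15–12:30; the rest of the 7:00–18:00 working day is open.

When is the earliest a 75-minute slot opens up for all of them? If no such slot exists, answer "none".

none

Chen free within 07:00–18:00: 07:30–08:15, 12:30–18:00.
Keiko ∩ Tomás: 09:15–09:45, 13:30–14:15.
Keiko ∩ Tomás ∩ Isla: 13:30–14:15.
Keiko ∩ Tomás ∩ Isla ∩ Callum: 13:30–13:45.
Keiko ∩ Tomás ∩ Isla ∩ Callum ∩ Chen: 13:30–13:45.
Windows ≥ 75 min: (none).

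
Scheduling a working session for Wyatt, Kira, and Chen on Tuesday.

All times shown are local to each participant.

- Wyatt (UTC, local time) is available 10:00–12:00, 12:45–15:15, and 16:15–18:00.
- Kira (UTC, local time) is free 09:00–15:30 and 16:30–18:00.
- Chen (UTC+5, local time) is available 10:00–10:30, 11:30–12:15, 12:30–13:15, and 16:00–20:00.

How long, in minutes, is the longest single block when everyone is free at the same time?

Wyatt → UTC: 10:00–12:00, 12:45–15:15, 16:15–18:00.
Kira → UTC: 09:00–15:30, 16:30–18:00.
Chen → UTC: 05:00–05:30, 06:30–07:15, 07:30–08:15, 11:00–15:00.
Wyatt ∩ Kira: 10:00–12:00, 12:45–15:15, 16:30–18:00.
Wyatt ∩ Kira ∩ Chen: 11:00–12:00, 12:45–15:00.
Common window lengths: 60, 135 min; longest is 135.

135 minutes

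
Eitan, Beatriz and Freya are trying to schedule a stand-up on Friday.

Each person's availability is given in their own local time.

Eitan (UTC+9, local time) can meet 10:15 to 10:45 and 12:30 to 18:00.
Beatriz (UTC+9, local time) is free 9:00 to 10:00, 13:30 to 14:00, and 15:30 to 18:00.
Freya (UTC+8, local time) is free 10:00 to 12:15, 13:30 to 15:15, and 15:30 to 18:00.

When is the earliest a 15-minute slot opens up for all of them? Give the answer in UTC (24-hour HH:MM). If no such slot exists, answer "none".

Eitan → UTC: 01:15–01:45, 03:30–09:00.
Beatriz → UTC: 00:00–01:00, 04:30–05:00, 06:30–09:00.
Freya → UTC: 02:00–04:15, 05:30–07:15, 07:30–10:00.
Eitan ∩ Beatriz: 04:30–05:00, 06:30–09:00.
Eitan ∩ Beatriz ∩ Freya: 06:30–07:15, 07:30–09:00.
Windows ≥ 15 min: 06:30–07:15, 07:30–09:00.
Earliest such window starts at 06:30.

06:30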